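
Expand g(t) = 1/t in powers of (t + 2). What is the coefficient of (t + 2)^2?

[(t + 2)^0] = -1/2;  [(t + 2)^1] = -1/4;  [(t + 2)^2] = -1/8.

-1/8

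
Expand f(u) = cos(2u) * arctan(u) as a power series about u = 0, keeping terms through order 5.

Write out both Maclaurin series and multiply, keeping only the needed powers.
f(0) = 0
f′(0) = 1
f′′(0) = 0
f′′′(0) = -14
f^(4)(0) = 0
f^(5)(0) = 184
Dividing each by k! gives the coefficients c_0, ..., c_5.

23*u^5/15 - 7*u^3/3 + u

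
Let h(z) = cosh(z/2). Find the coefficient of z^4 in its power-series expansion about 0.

[z^0] = 1;  [z^1] = 0;  [z^2] = 1/8;  [z^3] = 0;  [z^4] = 1/384.

1/384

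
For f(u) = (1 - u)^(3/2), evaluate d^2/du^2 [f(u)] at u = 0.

3/4

Apply the Taylor formula c_k = f^(k)(a)/k!.
From the series, [u^2] f = 3/8; multiply by 2! = 2 to get 3/4.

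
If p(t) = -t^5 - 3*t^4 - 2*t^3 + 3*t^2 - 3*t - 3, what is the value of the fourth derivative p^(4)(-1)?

48

From the series, [(t + 1)^4] p = 2; multiply by 4! = 24 to get 48.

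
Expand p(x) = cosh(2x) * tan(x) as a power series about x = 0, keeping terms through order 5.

Write out both Maclaurin series and multiply, keeping only the needed powers.
p(0) = 0
p′(0) = 1
p′′(0) = 0
p′′′(0) = 14
p^(4)(0) = 0
p^(5)(0) = 176
Dividing each by k! gives the coefficients c_0, ..., c_5.

22*x^5/15 + 7*x^3/3 + x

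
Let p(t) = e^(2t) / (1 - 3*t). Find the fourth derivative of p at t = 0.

Use 1/(1 - r) = Σ r^k on the denominator, then take the Cauchy product.
From the series, [t^4] p = 473/3; multiply by 4! = 24 to get 3784.

3784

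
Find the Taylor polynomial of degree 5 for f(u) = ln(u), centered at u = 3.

Differentiate repeatedly and evaluate at the center.

(u - 3)^5/1215 - (u - 3)^4/324 + (u - 3)^3/81 - (u - 3)^2/18 + (u - 3)/3 + ln(3)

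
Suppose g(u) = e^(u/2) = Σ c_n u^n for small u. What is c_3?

1/48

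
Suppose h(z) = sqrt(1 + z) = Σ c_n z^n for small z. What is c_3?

[z^0] = 1;  [z^1] = 1/2;  [z^2] = -1/8;  [z^3] = 1/16.
So c_3 = h′′′(0)/3! = 1/16.

1/16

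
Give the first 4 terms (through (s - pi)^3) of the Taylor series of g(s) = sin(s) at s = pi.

(s - pi)^3/6 - (s - pi)

g(pi) = 0
g′(pi) = -1
g′′(pi) = 0
g′′′(pi) = 1
The Taylor polynomial is Σ g^(k)(pi)/k! · (s - pi)^k.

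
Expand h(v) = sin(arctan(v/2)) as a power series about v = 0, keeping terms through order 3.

-v^3/16 + v/2

Let u equal the inner series; expand the outer function in u and truncate.
[v^0] = 0;  [v^1] = 1/2;  [v^2] = 0;  [v^3] = -1/16.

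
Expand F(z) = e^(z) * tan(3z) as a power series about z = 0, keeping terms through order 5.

1481*z^5/40 + 19*z^4/2 + 21*z^3/2 + 3*z^2 + 3*z

Multiply the two series term by term and collect like powers.
F(0) = 0
F′(0) = 3
F′′(0) = 6
F′′′(0) = 63
F^(4)(0) = 228
F^(5)(0) = 4443
The Taylor polynomial is Σ F^(k)(0)/k! · z^k.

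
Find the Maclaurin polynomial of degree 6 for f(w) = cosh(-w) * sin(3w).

-w^5/10 - 3*w^3 + 3*w

Write out both Maclaurin series and multiply, keeping only the needed powers.
f(0) = 0
f′(0) = 3
f′′(0) = 0
f′′′(0) = -18
f^(4)(0) = 0
f^(5)(0) = -12
f^(6)(0) = 0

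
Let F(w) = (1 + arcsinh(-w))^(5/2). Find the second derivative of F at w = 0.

15/4

Compose series: expand the inner function first, then feed it into the outer expansion.
The coefficient of w^2 in the expansion is 15/8, so F′′(0) = 2! * (15/8) = 15/4.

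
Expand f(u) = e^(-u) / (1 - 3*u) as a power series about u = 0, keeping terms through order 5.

10447*u^5/60 + 1393*u^4/24 + 58*u^3/3 + 13*u^2/2 + 2*u + 1

Multiply the numerator's expansion by the denominator's geometric series.
f(0) = 1
f′(0) = 2
f′′(0) = 13
f′′′(0) = 116
f^(4)(0) = 1393
f^(5)(0) = 20894
The Taylor polynomial is Σ f^(k)(0)/k! · u^k.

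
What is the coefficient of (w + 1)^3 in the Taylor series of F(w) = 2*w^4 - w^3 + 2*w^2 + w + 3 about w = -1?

F(-1) = 7
F′(-1) = -14
F′′(-1) = 34
F′′′(-1) = -54
So c_3 = F′′′(-1)/3! = -9.

-9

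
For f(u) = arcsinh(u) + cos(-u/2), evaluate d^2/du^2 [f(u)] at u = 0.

-1/4

Expand each term separately and add.
The coefficient of u^2 in the expansion is -1/8, so f′′(0) = 2! * (-1/8) = -1/4.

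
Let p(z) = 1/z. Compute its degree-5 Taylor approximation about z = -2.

-(z + 2)^5/64 - (z + 2)^4/32 - (z + 2)^3/16 - (z + 2)^2/8 - (z + 2)/4 - 1/2

[(z + 2)^0] = -1/2;  [(z + 2)^1] = -1/4;  [(z + 2)^2] = -1/8;  [(z + 2)^3] = -1/16;  [(z + 2)^4] = -1/32;  [(z + 2)^5] = -1/64.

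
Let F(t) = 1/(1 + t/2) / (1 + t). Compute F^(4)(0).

93/2

Take the Cauchy product of the two expansions.
From the series, [t^4] F = 31/16; multiply by 4! = 24 to get 93/2.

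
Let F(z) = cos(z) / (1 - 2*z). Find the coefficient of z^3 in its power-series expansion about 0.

7

Multiply the numerator's expansion by the denominator's geometric series.
[z^0] = 1;  [z^1] = 2;  [z^2] = 7/2;  [z^3] = 7.
So c_3 = F′′′(0)/3! = 7.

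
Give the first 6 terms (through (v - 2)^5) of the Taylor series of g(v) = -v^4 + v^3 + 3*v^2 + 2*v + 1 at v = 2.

-(v - 2)^4 - 7*(v - 2)^3 - 15*(v - 2)^2 - 6*(v - 2) + 9

Apply the Taylor formula c_k = f^(k)(a)/k!.
[(v - 2)^0] = 9;  [(v - 2)^1] = -6;  [(v - 2)^2] = -15;  [(v - 2)^3] = -7;  [(v - 2)^4] = -1;  [(v - 2)^5] = 0.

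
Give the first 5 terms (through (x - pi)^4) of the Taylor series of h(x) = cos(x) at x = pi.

-(x - pi)^4/24 + (x - pi)^2/2 - 1

Compute the successive derivatives at the expansion point and divide by k!.
h(pi) = -1
h′(pi) = 0
h′′(pi) = 1
h′′′(pi) = 0
h^(4)(pi) = -1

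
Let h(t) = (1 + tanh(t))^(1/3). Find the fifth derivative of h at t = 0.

376/243

Plug the Maclaurin series of the inner function into that of the outer and collect terms.
From the series, [t^5] h = 47/3645; multiply by 5! = 120 to get 376/243.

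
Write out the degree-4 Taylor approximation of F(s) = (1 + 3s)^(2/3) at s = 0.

Apply the Taylor formula c_k = f^(k)(a)/k!.
F(0) = 1
F′(0) = 2
F′′(0) = -2
F′′′(0) = 8
F^(4)(0) = -56
Then c_k = F^(k)(0)/k! gives each Taylor coefficient.

-7*s^4/3 + 4*s^3/3 - s^2 + 2*s + 1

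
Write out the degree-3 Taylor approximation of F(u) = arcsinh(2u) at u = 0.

-4*u^3/3 + 2*u

[u^0] = 0;  [u^1] = 2;  [u^2] = 0;  [u^3] = -4/3.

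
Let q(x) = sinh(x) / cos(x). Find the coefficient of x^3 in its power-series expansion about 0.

2/3

Invert the denominator's series and multiply.
[x^0] = 0;  [x^1] = 1;  [x^2] = 0;  [x^3] = 2/3.
So c_3 = q′′′(0)/3! = 2/3.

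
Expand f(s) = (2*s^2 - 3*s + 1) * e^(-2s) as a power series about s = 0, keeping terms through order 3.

-34*s^3/3 + 10*s^2 - 5*s + 1

Distribute the polynomial across the series and collect like powers.
f(0) = 1
f′(0) = -5
f′′(0) = 20
f′′′(0) = -68
Then c_k = f^(k)(0)/k! gives each Taylor coefficient.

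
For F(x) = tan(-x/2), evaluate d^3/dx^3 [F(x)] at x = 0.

-1/4

The coefficient of x^3 in the expansion is -1/24, so F′′′(0) = 3! * (-1/24) = -1/4.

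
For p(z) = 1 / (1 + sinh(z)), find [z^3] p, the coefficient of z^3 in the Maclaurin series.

Use the geometric series for the reciprocal, then substitute.

-7/6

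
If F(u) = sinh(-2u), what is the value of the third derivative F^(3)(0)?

-8

From the series, [u^3] F = -4/3; multiply by 3! = 6 to get -8.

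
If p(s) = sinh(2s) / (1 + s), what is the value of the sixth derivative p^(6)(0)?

Write out both Maclaurin series and multiply, keeping only the needed powers.
The coefficient of s^6 in the expansion is -18/5, so p^(6)(0) = 6! * (-18/5) = -2592.

-2592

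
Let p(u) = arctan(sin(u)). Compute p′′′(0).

Plug the Maclaurin series of the inner function into that of the outer and collect terms.
The coefficient of u^3 in the expansion is -1/2, so p′′′(0) = 3! * (-1/2) = -3.

-3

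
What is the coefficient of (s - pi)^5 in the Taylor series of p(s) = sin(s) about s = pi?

p(pi) = 0
p′(pi) = -1
p′′(pi) = 0
p′′′(pi) = 1
p^(4)(pi) = 0
p^(5)(pi) = -1
So c_5 = p^(5)(pi)/5! = -1/120.

-1/120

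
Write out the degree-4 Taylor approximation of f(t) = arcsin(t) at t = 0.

t^3/6 + t

Differentiate repeatedly and evaluate at the center.
f(0) = 0
f′(0) = 1
f′′(0) = 0
f′′′(0) = 1
f^(4)(0) = 0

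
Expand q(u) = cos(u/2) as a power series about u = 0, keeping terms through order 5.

Compute the successive derivatives at the expansion point and divide by k!.
q(0) = 1
q′(0) = 0
q′′(0) = -1/4
q′′′(0) = 0
q^(4)(0) = 1/16
q^(5)(0) = 0

u^4/384 - u^2/8 + 1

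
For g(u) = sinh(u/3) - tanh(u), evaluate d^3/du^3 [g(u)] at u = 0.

Expand each term separately and add.
The coefficient of u^3 in the expansion is 55/162, so g′′′(0) = 3! * (55/162) = 55/27.

55/27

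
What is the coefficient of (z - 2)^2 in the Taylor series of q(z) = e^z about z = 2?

e^(2)/2

c_2 = q′′(2)/2! = e^(2)/2.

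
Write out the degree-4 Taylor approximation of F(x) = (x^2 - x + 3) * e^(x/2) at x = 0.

Multiply each power in the prefactor through the base expansion.
F(0) = 3
F′(0) = 1/2
F′′(0) = 7/4
F′′′(0) = 21/8
F^(4)(0) = 43/16
Dividing each by k! gives the coefficients c_0, ..., c_4.

43*x^4/384 + 7*x^3/16 + 7*x^2/8 + x/2 + 3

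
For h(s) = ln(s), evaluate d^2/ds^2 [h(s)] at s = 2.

From the series, [(s - 2)^2] h = -1/8; multiply by 2! = 2 to get -1/4.

-1/4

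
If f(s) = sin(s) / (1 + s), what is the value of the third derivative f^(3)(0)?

Multiply the two series term by term and collect like powers.
The coefficient of s^3 in the expansion is 5/6, so f′′′(0) = 3! * (5/6) = 5.

5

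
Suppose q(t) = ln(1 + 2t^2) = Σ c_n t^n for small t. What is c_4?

-2

q(0) = 0
q′(0) = 0
q′′(0) = 4
q′′′(0) = 0
q^(4)(0) = -48
Then c_k = q^(k)(0)/k! gives each Taylor coefficient.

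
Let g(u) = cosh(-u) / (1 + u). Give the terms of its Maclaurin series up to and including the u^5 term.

Expand each factor separately, then convolve coefficients.
[u^0] = 1;  [u^1] = -1;  [u^2] = 3/2;  [u^3] = -3/2;  [u^4] = 37/24;  [u^5] = -37/24.

-37*u^5/24 + 37*u^4/24 - 3*u^3/2 + 3*u^2/2 - u + 1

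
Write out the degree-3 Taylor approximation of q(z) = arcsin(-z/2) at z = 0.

-z^3/48 - z/2

[z^0] = 0;  [z^1] = -1/2;  [z^2] = 0;  [z^3] = -1/48.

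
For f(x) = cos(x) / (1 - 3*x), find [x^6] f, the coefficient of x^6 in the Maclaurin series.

Expand 1/(denominator) as a geometric series and multiply by the numerator's series.
f(0) = 1
f′(0) = 3
f′′(0) = 17
f′′′(0) = 153
f^(4)(0) = 1837
f^(5)(0) = 27555
f^(6)(0) = 495989

495989/720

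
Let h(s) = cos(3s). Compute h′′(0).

-9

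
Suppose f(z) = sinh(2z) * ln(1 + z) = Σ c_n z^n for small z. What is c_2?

Write out both Maclaurin series and multiply, keeping only the needed powers.
f(0) = 0
f′(0) = 0
f′′(0) = 4
So c_2 = f′′(0)/2! = 2.

2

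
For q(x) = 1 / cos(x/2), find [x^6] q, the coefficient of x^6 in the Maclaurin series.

Write the quotient as an unknown series and match coefficients against numerator = denominator · series.
q(0) = 1
q′(0) = 0
q′′(0) = 1/4
q′′′(0) = 0
q^(4)(0) = 5/16
q^(5)(0) = 0
q^(6)(0) = 61/64
So c_6 = q^(6)(0)/6! = 61/46080.

61/46080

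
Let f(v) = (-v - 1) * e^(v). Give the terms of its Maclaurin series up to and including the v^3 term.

Distribute the polynomial across the series and collect like powers.
f(0) = -1
f′(0) = -2
f′′(0) = -3
f′′′(0) = -4

-2*v^3/3 - 3*v^2/2 - 2*v - 1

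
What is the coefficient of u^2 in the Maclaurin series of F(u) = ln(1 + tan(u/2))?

-1/8

Substitute the inner expansion into the outer series and collect powers.
F(0) = 0
F′(0) = 1/2
F′′(0) = -1/4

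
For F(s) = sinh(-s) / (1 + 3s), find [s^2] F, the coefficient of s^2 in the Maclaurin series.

3

Multiply the two series term by term and collect like powers.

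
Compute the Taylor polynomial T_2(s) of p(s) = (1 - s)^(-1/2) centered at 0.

3*s^2/8 + s/2 + 1

[s^0] = 1;  [s^1] = 1/2;  [s^2] = 3/8.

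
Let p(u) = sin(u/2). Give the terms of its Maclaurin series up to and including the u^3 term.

Apply the Taylor formula c_k = f^(k)(a)/k!.
p(0) = 0
p′(0) = 1/2
p′′(0) = 0
p′′′(0) = -1/8

-u^3/48 + u/2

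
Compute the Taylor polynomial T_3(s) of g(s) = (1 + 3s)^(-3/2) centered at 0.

Use the known series and substitute for the argument.

-945*s^3/16 + 135*s^2/8 - 9*s/2 + 1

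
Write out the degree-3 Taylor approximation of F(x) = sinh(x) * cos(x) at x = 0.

-x^3/3 + x

Expand each factor separately, then convolve coefficients.
F(0) = 0
F′(0) = 1
F′′(0) = 0
F′′′(0) = -2
The Taylor polynomial is Σ F^(k)(0)/k! · x^k.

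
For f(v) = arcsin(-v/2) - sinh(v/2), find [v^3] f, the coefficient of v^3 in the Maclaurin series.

Add the two expansions coefficient-wise.
So c_3 = f′′′(0)/3! = -1/24.

-1/24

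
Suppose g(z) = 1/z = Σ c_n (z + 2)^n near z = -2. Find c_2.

-1/8

[(z + 2)^0] = -1/2;  [(z + 2)^1] = -1/4;  [(z + 2)^2] = -1/8.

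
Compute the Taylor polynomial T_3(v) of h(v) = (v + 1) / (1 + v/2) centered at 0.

v^3/8 - v^2/4 + v/2 + 1

Multiply each power in the prefactor through the base expansion.
[v^0] = 1;  [v^1] = 1/2;  [v^2] = -1/4;  [v^3] = 1/8.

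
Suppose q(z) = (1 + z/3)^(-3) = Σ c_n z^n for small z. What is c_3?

Differentiate repeatedly and evaluate at the center.
[z^0] = 1;  [z^1] = -1;  [z^2] = 2/3;  [z^3] = -10/27.

-10/27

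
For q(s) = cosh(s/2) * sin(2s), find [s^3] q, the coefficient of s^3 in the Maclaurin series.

-13/12

Multiply the two series term by term and collect like powers.
[s^0] = 0;  [s^1] = 2;  [s^2] = 0;  [s^3] = -13/12.
So c_3 = q′′′(0)/3! = -13/12.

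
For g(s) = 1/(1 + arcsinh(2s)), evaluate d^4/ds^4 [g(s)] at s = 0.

256

Substitute the inner expansion into the outer series and collect powers.
From the series, [s^4] g = 32/3; multiply by 4! = 24 to get 256.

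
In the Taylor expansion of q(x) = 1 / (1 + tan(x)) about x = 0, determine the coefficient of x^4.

Write 1/(1+u) = 1 - u + u^2 - u^3 + ... and substitute the series for u.
q(0) = 1
q′(0) = -1
q′′(0) = 2
q′′′(0) = -8
q^(4)(0) = 40
Then c_k = q^(k)(0)/k! gives each Taylor coefficient.

5/3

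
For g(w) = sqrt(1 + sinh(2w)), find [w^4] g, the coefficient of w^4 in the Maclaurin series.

-31/24

Let u equal the inner series; expand the outer function in u and truncate.
[w^0] = 1;  [w^1] = 1;  [w^2] = -1/2;  [w^3] = 7/6;  [w^4] = -31/24.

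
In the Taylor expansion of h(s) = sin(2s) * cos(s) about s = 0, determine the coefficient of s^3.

Take the Cauchy product of the two expansions.
h(0) = 0
h′(0) = 2
h′′(0) = 0
h′′′(0) = -14

-7/3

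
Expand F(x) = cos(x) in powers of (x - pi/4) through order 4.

sqrt(2)*(x - pi/4)^4/48 + sqrt(2)*(x - pi/4)^3/12 - sqrt(2)*(x - pi/4)^2/4 - sqrt(2)*(x - pi/4)/2 + sqrt(2)/2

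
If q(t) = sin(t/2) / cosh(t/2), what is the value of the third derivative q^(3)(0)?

Divide the numerator series by the denominator series (power-series long division).
The coefficient of t^3 in the expansion is -1/12, so q′′′(0) = 3! * (-1/12) = -1/2.

-1/2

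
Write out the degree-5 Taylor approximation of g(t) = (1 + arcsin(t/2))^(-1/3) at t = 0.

-6889*t^5/933120 + 53*t^4/3888 - 37*t^3/1296 + t^2/18 - t/6 + 1

Substitute the inner expansion into the outer series and collect powers.
g(0) = 1
g′(0) = -1/6
g′′(0) = 1/9
g′′′(0) = -37/216
g^(4)(0) = 53/162
g^(5)(0) = -6889/7776
The Taylor polynomial is Σ g^(k)(0)/k! · t^k.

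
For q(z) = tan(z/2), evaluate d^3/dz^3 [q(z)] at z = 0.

Apply the Taylor formula c_k = f^(k)(a)/k!.
The coefficient of z^3 in the expansion is 1/24, so q′′′(0) = 3! * (1/24) = 1/4.

1/4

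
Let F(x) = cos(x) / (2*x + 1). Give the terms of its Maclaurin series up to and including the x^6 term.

Multiply the numerator's expansion by the denominator's geometric series.
[x^0] = 1;  [x^1] = -2;  [x^2] = 7/2;  [x^3] = -7;  [x^4] = 337/24;  [x^5] = -337/12;  [x^6] = 40439/720.

40439*x^6/720 - 337*x^5/12 + 337*x^4/24 - 7*x^3 + 7*x^2/2 - 2*x + 1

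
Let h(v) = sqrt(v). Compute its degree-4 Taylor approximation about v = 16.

Differentiate repeatedly and evaluate at the center.
h(16) = 4
h′(16) = 1/8
h′′(16) = -1/256
h′′′(16) = 3/8192
h^(4)(16) = -15/262144

-5*(v - 16)^4/2097152 + (v - 16)^3/16384 - (v - 16)^2/512 + (v - 16)/8 + 4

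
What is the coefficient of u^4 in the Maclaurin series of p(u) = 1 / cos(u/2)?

5/384

Write the quotient as an unknown series and match coefficients against numerator = denominator · series.
p(0) = 1
p′(0) = 0
p′′(0) = 1/4
p′′′(0) = 0
p^(4)(0) = 5/16
So c_4 = p^(4)(0)/4! = 5/384.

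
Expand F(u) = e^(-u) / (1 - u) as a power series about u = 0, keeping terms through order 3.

u^3/3 + u^2/2 + 1

Write out both Maclaurin series and multiply, keeping only the needed powers.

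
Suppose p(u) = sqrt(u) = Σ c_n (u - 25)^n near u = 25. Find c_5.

7/500000000

c_5 = p^(5)(25)/5! = 7/500000000.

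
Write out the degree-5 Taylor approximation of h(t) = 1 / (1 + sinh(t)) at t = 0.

Use the geometric series for the reciprocal, then substitute.
h(0) = 1
h′(0) = -1
h′′(0) = 2
h′′′(0) = -7
h^(4)(0) = 32
h^(5)(0) = -181
Then c_k = h^(k)(0)/k! gives each Taylor coefficient.

-181*t^5/120 + 4*t^4/3 - 7*t^3/6 + t^2 - t + 1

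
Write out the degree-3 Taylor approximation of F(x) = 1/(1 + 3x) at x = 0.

-27*x^3 + 9*x^2 - 3*x + 1

[x^0] = 1;  [x^1] = -3;  [x^2] = 9;  [x^3] = -27.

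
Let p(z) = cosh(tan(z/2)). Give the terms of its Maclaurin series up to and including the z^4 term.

Plug the Maclaurin series of the inner function into that of the outer and collect terms.
p(0) = 1
p′(0) = 0
p′′(0) = 1/4
p′′′(0) = 0
p^(4)(0) = 9/16
The Taylor polynomial is Σ p^(k)(0)/k! · z^k.

3*z^4/128 + z^2/8 + 1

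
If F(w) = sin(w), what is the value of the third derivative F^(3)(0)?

-1

The coefficient of w^3 in the expansion is -1/6, so F′′′(0) = 3! * (-1/6) = -1.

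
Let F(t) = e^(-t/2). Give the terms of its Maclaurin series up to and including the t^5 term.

Use the known series and substitute for the argument.

-t^5/3840 + t^4/384 - t^3/48 + t^2/8 - t/2 + 1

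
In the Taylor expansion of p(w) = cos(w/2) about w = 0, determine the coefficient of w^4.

p(0) = 1
p′(0) = 0
p′′(0) = -1/4
p′′′(0) = 0
p^(4)(0) = 1/16
Dividing each by k! gives the coefficients c_0, ..., c_4.

1/384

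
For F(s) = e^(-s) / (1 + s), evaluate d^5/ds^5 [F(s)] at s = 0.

-326

Multiply the two series term by term and collect like powers.
The coefficient of s^5 in the expansion is -163/60, so F^(5)(0) = 5! * (-163/60) = -326.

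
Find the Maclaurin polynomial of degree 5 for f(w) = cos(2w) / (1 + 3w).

Expand each factor separately, then convolve coefficients.

-191*w^5 + 191*w^4/3 - 21*w^3 + 7*w^2 - 3*w + 1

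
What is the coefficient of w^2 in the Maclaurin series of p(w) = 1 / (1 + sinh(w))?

1

Expand as Σ (-1)^k u^k with u equal to the inner function's series.
[w^0] = 1;  [w^1] = -1;  [w^2] = 1.
So c_2 = p′′(0)/2! = 1.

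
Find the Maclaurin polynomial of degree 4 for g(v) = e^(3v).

27*v^4/8 + 9*v^3/2 + 9*v^2/2 + 3*v + 1

[v^0] = 1;  [v^1] = 3;  [v^2] = 9/2;  [v^3] = 9/2;  [v^4] = 27/8.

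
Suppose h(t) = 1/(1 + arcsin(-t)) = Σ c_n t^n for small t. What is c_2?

1

Let u equal the inner series; expand the outer function in u and truncate.
h(0) = 1
h′(0) = 1
h′′(0) = 2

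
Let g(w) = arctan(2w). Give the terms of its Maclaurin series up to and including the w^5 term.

32*w^5/5 - 8*w^3/3 + 2*w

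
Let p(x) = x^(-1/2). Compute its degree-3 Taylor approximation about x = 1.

Use the known series and substitute for the argument.
[(x - 1)^0] = 1;  [(x - 1)^1] = -1/2;  [(x - 1)^2] = 3/8;  [(x - 1)^3] = -5/16.

-5*(x - 1)^3/16 + 3*(x - 1)^2/8 - (x - 1)/2 + 1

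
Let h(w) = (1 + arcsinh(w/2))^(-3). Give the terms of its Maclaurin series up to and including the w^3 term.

Plug the Maclaurin series of the inner function into that of the outer and collect terms.
h(0) = 1
h′(0) = -3/2
h′′(0) = 3
h′′′(0) = -57/8
Then c_k = h^(k)(0)/k! gives each Taylor coefficient.

-19*w^3/16 + 3*w^2/2 - 3*w/2 + 1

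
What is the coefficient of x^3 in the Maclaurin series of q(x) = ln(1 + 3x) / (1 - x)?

Take the Cauchy product of the two expansions.
q(0) = 0
q′(0) = 3
q′′(0) = -3
q′′′(0) = 45
So c_3 = q′′′(0)/3! = 15/2.

15/2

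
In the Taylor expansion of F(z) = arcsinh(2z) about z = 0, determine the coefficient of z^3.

c_3 = F′′′(0)/3! = -4/3.

-4/3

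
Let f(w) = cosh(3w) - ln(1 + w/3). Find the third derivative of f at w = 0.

-2/27

Add the two expansions coefficient-wise.
From the series, [w^3] f = -1/81; multiply by 3! = 6 to get -2/27.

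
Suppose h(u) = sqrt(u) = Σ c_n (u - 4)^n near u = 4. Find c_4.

-5/16384

[(u - 4)^0] = 2;  [(u - 4)^1] = 1/4;  [(u - 4)^2] = -1/64;  [(u - 4)^3] = 1/512;  [(u - 4)^4] = -5/16384.
So c_4 = h^(4)(4)/4! = -5/16384.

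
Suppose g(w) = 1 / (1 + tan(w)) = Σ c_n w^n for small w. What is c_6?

Use the geometric series for the reciprocal, then substitute.
g(0) = 1
g′(0) = -1
g′′(0) = 2
g′′′(0) = -8
g^(4)(0) = 40
g^(5)(0) = -256
g^(6)(0) = 1952
So c_6 = g^(6)(0)/6! = 122/45.

122/45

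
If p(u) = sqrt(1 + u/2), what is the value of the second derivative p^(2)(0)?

Apply the Taylor formula c_k = f^(k)(a)/k!.
The coefficient of u^2 in the expansion is -1/32, so p′′(0) = 2! * (-1/32) = -1/16.

-1/16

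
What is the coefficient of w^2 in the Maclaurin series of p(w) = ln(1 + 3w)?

-9/2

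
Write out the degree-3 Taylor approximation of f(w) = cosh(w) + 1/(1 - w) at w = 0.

w^3 + 3*w^2/2 + w + 2

Add the two expansions coefficient-wise.
f(0) = 2
f′(0) = 1
f′′(0) = 3
f′′′(0) = 6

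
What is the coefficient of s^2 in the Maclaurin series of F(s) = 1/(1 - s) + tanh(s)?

1

Expand each term separately and add.
F(0) = 1
F′(0) = 2
F′′(0) = 2
So c_2 = F′′(0)/2! = 1.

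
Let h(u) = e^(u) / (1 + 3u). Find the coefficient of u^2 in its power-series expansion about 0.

Expand each factor separately, then convolve coefficients.
h(0) = 1
h′(0) = -2
h′′(0) = 13
Then c_k = h^(k)(0)/k! gives each Taylor coefficient.

13/2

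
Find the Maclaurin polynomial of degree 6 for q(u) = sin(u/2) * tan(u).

691*u^6/11520 + 7*u^4/48 + u^2/2

Expand each factor separately, then convolve coefficients.
[u^0] = 0;  [u^1] = 0;  [u^2] = 1/2;  [u^3] = 0;  [u^4] = 7/48;  [u^5] = 0;  [u^6] = 691/11520.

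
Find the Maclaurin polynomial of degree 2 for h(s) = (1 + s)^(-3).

h(0) = 1
h′(0) = -3
h′′(0) = 12
Dividing each by k! gives the coefficients c_0, ..., c_2.

6*s^2 - 3*s + 1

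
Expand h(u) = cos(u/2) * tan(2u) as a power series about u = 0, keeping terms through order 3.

Write out both Maclaurin series and multiply, keeping only the needed powers.
h(0) = 0
h′(0) = 2
h′′(0) = 0
h′′′(0) = 29/2

29*u^3/12 + 2*u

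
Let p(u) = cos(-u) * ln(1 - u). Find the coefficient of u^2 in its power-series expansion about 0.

Take the Cauchy product of the two expansions.
[u^0] = 0;  [u^1] = -1;  [u^2] = -1/2.

-1/2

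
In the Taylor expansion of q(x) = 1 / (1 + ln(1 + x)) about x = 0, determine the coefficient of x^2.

Expand as Σ (-1)^k u^k with u equal to the inner function's series.
[x^0] = 1;  [x^1] = -1;  [x^2] = 3/2.

3/2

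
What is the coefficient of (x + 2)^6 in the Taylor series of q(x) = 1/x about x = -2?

-1/128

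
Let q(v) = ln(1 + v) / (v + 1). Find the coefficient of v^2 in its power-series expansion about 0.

-3/2

Expand 1/(denominator) as a geometric series and multiply by the numerator's series.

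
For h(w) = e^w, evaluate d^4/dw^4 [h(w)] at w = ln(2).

Differentiate repeatedly and evaluate at the center.
From the series, [(w - ln(2))^4] h = 1/12; multiply by 4! = 24 to get 2.

2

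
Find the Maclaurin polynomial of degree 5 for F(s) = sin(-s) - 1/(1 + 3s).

Combine the two series term by term.
F(0) = -1
F′(0) = 2
F′′(0) = -18
F′′′(0) = 163
F^(4)(0) = -1944
F^(5)(0) = 29159

29159*s^5/120 - 81*s^4 + 163*s^3/6 - 9*s^2 + 2*s - 1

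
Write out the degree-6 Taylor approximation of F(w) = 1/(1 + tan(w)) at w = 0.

Plug the Maclaurin series of the inner function into that of the outer and collect terms.
F(0) = 1
F′(0) = -1
F′′(0) = 2
F′′′(0) = -8
F^(4)(0) = 40
F^(5)(0) = -256
F^(6)(0) = 1952
Then c_k = F^(k)(0)/k! gives each Taylor coefficient.

122*w^6/45 - 32*w^5/15 + 5*w^4/3 - 4*w^3/3 + w^2 - w + 1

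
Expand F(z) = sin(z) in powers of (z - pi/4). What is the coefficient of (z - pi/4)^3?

-sqrt(2)/12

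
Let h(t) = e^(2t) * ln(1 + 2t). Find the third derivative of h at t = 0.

16

Take the Cauchy product of the two expansions.
The coefficient of t^3 in the expansion is 8/3, so h′′′(0) = 3! * (8/3) = 16.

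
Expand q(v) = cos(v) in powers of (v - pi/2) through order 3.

(v - pi/2)^3/6 - (v - pi/2)

Apply the Taylor formula c_k = f^(k)(a)/k!.
[(v - pi/2)^0] = 0;  [(v - pi/2)^1] = -1;  [(v - pi/2)^2] = 0;  [(v - pi/2)^3] = 1/6.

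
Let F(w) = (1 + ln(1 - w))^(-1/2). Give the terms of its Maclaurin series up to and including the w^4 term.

Compose series: expand the inner function first, then feed it into the outer expansion.

155*w^4/128 + 41*w^3/48 + 5*w^2/8 + w/2 + 1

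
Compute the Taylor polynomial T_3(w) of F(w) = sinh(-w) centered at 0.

F(0) = 0
F′(0) = -1
F′′(0) = 0
F′′′(0) = -1

-w^3/6 - w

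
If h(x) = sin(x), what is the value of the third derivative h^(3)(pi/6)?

-sqrt(3)/2

From the series, [(x - pi/6)^3] h = -sqrt(3)/12; multiply by 3! = 6 to get -sqrt(3)/2.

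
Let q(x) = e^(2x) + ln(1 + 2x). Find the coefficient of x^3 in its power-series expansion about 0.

4

Combine the two series term by term.
[x^0] = 1;  [x^1] = 4;  [x^2] = 0;  [x^3] = 4.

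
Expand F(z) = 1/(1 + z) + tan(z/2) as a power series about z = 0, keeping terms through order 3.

-23*z^3/24 + z^2 - z/2 + 1

Add the two expansions coefficient-wise.
F(0) = 1
F′(0) = -1/2
F′′(0) = 2
F′′′(0) = -23/4
The Taylor polynomial is Σ F^(k)(0)/k! · z^k.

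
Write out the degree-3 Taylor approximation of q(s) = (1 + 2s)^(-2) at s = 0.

Compute the successive derivatives at the expansion point and divide by k!.

-32*s^3 + 12*s^2 - 4*s + 1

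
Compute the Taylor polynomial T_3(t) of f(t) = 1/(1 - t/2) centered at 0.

Apply the Taylor formula c_k = f^(k)(a)/k!.
[t^0] = 1;  [t^1] = 1/2;  [t^2] = 1/4;  [t^3] = 1/8.

t^3/8 + t^2/4 + t/2 + 1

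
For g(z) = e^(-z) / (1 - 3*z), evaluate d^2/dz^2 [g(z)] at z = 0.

Use 1/(1 - r) = Σ r^k on the denominator, then take the Cauchy product.
The coefficient of z^2 in the expansion is 13/2, so g′′(0) = 2! * (13/2) = 13.

13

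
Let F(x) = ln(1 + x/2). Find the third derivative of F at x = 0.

1/4

From the series, [x^3] F = 1/24; multiply by 3! = 6 to get 1/4.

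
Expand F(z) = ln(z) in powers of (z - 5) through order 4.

-(z - 5)^4/2500 + (z - 5)^3/375 - (z - 5)^2/50 + (z - 5)/5 + ln(5)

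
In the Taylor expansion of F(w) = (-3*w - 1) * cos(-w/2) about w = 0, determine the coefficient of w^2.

1/8

Distribute the polynomial across the series and collect like powers.
F(0) = -1
F′(0) = -3
F′′(0) = 1/4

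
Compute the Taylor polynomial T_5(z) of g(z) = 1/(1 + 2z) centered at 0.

g(0) = 1
g′(0) = -2
g′′(0) = 8
g′′′(0) = -48
g^(4)(0) = 384
g^(5)(0) = -3840
The Taylor polynomial is Σ g^(k)(0)/k! · z^k.

-32*z^5 + 16*z^4 - 8*z^3 + 4*z^2 - 2*z + 1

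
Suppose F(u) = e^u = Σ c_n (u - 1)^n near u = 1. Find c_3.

e/6

F(1) = e
F′(1) = e
F′′(1) = e
F′′′(1) = e
Then c_k = F^(k)(1)/k! gives each Taylor coefficient.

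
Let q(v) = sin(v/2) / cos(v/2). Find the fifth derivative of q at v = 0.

1/2

Invert the denominator's series and multiply.
From the series, [v^5] q = 1/240; multiply by 5! = 120 to get 1/2.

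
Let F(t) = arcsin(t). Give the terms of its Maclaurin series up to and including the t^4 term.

Apply the Taylor formula c_k = f^(k)(a)/k!.

t^3/6 + t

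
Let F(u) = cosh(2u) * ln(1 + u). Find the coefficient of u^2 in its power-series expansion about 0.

Write out both Maclaurin series and multiply, keeping only the needed powers.
F(0) = 0
F′(0) = 1
F′′(0) = -1
The Taylor polynomial is Σ F^(k)(0)/k! · u^k.

-1/2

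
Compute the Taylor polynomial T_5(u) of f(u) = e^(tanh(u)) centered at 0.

Let u equal the inner series; expand the outer function in u and truncate.

-u^5/40 - 7*u^4/24 - u^3/6 + u^2/2 + u + 1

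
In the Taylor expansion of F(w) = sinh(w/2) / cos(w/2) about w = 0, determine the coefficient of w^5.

3/320

Write the quotient as an unknown series and match coefficients against numerator = denominator · series.
[w^0] = 0;  [w^1] = 1/2;  [w^2] = 0;  [w^3] = 1/12;  [w^4] = 0;  [w^5] = 3/320.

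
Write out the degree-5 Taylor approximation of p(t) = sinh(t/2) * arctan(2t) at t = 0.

Multiply the two series term by term and collect like powers.
p(0) = 0
p′(0) = 0
p′′(0) = 2
p′′′(0) = 0
p^(4)(0) = -31
p^(5)(0) = 0
Then c_k = p^(k)(0)/k! gives each Taylor coefficient.

-31*t^4/24 + t^2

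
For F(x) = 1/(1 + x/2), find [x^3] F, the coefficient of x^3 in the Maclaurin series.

Use the known series and substitute for the argument.
F(0) = 1
F′(0) = -1/2
F′′(0) = 1/2
F′′′(0) = -3/4
The Taylor polynomial is Σ F^(k)(0)/k! · x^k.

-1/8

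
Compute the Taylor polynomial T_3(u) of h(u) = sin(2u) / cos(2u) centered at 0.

8*u^3/3 + 2*u

Write the quotient as an unknown series and match coefficients against numerator = denominator · series.
h(0) = 0
h′(0) = 2
h′′(0) = 0
h′′′(0) = 16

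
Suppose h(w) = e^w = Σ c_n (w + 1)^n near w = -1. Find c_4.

e^(-1)/24

h(-1) = e^(-1)
h′(-1) = e^(-1)
h′′(-1) = e^(-1)
h′′′(-1) = e^(-1)
h^(4)(-1) = e^(-1)
Dividing each by k! gives the coefficients c_0, ..., c_4.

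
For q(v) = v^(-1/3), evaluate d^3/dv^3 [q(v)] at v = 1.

Compute the successive derivatives at the expansion point and divide by k!.
From the series, [(v - 1)^3] q = -14/81; multiply by 3! = 6 to get -28/27.

-28/27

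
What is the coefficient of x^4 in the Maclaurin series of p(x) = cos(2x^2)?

[x^0] = 1;  [x^1] = 0;  [x^2] = 0;  [x^3] = 0;  [x^4] = -2.

-2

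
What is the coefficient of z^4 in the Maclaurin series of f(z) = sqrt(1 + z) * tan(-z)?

Expand each factor separately, then convolve coefficients.
f(0) = 0
f′(0) = -1
f′′(0) = -1
f′′′(0) = -5/4
f^(4)(0) = -11/2
So c_4 = f^(4)(0)/4! = -11/48.

-11/48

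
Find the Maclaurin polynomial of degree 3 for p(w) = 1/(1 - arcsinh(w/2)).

5*w^3/48 + w^2/4 + w/2 + 1

Let u equal the inner series; expand the outer function in u and truncate.
p(0) = 1
p′(0) = 1/2
p′′(0) = 1/2
p′′′(0) = 5/8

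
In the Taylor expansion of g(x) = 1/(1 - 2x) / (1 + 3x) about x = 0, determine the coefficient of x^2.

Take the Cauchy product of the two expansions.
g(0) = 1
g′(0) = -1
g′′(0) = 14
So c_2 = g′′(0)/2! = 7.

7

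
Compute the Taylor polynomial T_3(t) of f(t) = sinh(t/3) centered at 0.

Use the known series and substitute for the argument.

t^3/162 + t/3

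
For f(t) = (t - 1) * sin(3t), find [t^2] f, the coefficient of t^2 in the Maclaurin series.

3

Multiply each power in the prefactor through the base expansion.
f(0) = 0
f′(0) = -3
f′′(0) = 6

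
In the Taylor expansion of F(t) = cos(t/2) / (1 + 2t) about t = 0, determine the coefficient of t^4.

5953/384

Multiply the two series term by term and collect like powers.
F(0) = 1
F′(0) = -2
F′′(0) = 31/4
F′′′(0) = -93/2
F^(4)(0) = 5953/16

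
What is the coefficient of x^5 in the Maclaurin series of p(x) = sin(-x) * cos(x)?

Expand each factor separately, then convolve coefficients.
p(0) = 0
p′(0) = -1
p′′(0) = 0
p′′′(0) = 4
p^(4)(0) = 0
p^(5)(0) = -16
So c_5 = p^(5)(0)/5! = -2/15.

-2/15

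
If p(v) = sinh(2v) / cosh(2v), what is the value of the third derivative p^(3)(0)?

-16

Invert the denominator's series and multiply.
The coefficient of v^3 in the expansion is -8/3, so p′′′(0) = 3! * (-8/3) = -16.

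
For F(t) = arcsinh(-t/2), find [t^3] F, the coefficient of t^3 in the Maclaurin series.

1/48

c_3 = F′′′(0)/3! = 1/48.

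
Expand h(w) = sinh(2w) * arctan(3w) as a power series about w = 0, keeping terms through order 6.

86*w^6 - 14*w^4 + 6*w^2

Take the Cauchy product of the two expansions.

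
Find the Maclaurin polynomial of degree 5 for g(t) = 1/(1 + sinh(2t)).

-724*t^5/15 + 64*t^4/3 - 28*t^3/3 + 4*t^2 - 2*t + 1

Compose series: expand the inner function first, then feed it into the outer expansion.
g(0) = 1
g′(0) = -2
g′′(0) = 8
g′′′(0) = -56
g^(4)(0) = 512
g^(5)(0) = -5792
The Taylor polynomial is Σ g^(k)(0)/k! · t^k.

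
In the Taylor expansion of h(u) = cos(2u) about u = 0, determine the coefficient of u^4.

2/3

Use the known series and substitute for the argument.
h(0) = 1
h′(0) = 0
h′′(0) = -4
h′′′(0) = 0
h^(4)(0) = 16
Dividing each by k! gives the coefficients c_0, ..., c_4.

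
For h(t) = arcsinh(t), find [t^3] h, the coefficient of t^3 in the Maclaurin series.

-1/6

h(0) = 0
h′(0) = 1
h′′(0) = 0
h′′′(0) = -1
Dividing each by k! gives the coefficients c_0, ..., c_3.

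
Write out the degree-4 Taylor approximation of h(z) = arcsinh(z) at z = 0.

-z^3/6 + z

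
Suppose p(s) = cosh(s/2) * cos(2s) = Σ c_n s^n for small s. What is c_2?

Expand each factor separately, then convolve coefficients.

-15/8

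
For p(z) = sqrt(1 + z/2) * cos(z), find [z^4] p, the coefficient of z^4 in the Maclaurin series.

Multiply the two series term by term and collect like powers.
p(0) = 1
p′(0) = 1/4
p′′(0) = -17/16
p′′′(0) = -45/64
p^(4)(0) = 337/256

337/6144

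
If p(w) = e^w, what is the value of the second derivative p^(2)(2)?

e^(2)

Compute the successive derivatives at the expansion point and divide by k!.
The coefficient of (w - 2)^2 in the expansion is e^(2)/2, so p′′(2) = 2! * (e^(2)/2) = e^(2).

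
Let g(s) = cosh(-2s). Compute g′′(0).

4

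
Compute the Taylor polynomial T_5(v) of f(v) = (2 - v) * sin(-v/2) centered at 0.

-v^5/1920 - v^4/48 + v^3/24 + v^2/2 - v

Multiply each power in the prefactor through the base expansion.
f(0) = 0
f′(0) = -1
f′′(0) = 1
f′′′(0) = 1/4
f^(4)(0) = -1/2
f^(5)(0) = -1/16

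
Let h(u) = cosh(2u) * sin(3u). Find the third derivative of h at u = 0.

Write out both Maclaurin series and multiply, keeping only the needed powers.
From the series, [u^3] h = 3/2; multiply by 3! = 6 to get 9.

9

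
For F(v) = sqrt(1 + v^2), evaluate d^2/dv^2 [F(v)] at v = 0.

1

From the series, [v^2] F = 1/2; multiply by 2! = 2 to get 1.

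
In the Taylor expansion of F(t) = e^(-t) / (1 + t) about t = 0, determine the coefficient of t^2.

5/2

Multiply the two series term by term and collect like powers.
F(0) = 1
F′(0) = -2
F′′(0) = 5
So c_2 = F′′(0)/2! = 5/2.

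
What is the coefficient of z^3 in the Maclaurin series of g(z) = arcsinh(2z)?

-4/3

Compute the successive derivatives at the expansion point and divide by k!.
[z^0] = 0;  [z^1] = 2;  [z^2] = 0;  [z^3] = -4/3.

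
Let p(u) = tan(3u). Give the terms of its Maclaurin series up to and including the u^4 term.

Use the known series and substitute for the argument.
p(0) = 0
p′(0) = 3
p′′(0) = 0
p′′′(0) = 54
p^(4)(0) = 0

9*u^3 + 3*u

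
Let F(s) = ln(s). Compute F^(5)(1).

24

From the series, [(s - 1)^5] F = 1/5; multiply by 5! = 120 to get 24.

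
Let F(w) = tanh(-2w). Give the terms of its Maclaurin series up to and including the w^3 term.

8*w^3/3 - 2*w

Differentiate repeatedly and evaluate at the center.
[w^0] = 0;  [w^1] = -2;  [w^2] = 0;  [w^3] = 8/3.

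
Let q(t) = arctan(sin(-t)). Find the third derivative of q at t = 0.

3

Compose series: expand the inner function first, then feed it into the outer expansion.
From the series, [t^3] q = 1/2; multiply by 3! = 6 to get 3.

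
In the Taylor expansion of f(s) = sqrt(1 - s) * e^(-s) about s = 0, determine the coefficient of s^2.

Take the Cauchy product of the two expansions.
So c_2 = f′′(0)/2! = 7/8.

7/8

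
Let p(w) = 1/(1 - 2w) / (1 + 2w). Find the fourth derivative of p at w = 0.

Multiply the two series term by term and collect like powers.
From the series, [w^4] p = 16; multiply by 4! = 24 to get 384.

384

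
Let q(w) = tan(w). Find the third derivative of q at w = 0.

From the series, [w^3] q = 1/3; multiply by 3! = 6 to get 2.

2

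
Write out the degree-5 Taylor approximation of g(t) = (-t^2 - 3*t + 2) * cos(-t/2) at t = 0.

-t^5/128 + 25*t^4/192 + 3*t^3/8 - 5*t^2/4 - 3*t + 2

Multiply each power in the prefactor through the base expansion.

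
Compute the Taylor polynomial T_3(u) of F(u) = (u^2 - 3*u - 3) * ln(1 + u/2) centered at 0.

3*u^3/4 - 9*u^2/8 - 3*u/2

Shift and add copies of the series according to the polynomial's terms.
F(0) = 0
F′(0) = -3/2
F′′(0) = -9/4
F′′′(0) = 9/2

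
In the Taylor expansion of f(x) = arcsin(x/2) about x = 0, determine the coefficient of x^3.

1/48

Apply the Taylor formula c_k = f^(k)(a)/k!.
f(0) = 0
f′(0) = 1/2
f′′(0) = 0
f′′′(0) = 1/8
So c_3 = f′′′(0)/3! = 1/48.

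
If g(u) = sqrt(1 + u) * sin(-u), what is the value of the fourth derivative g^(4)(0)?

Write out both Maclaurin series and multiply, keeping only the needed powers.
From the series, [u^4] g = 1/48; multiply by 4! = 24 to get 1/2.

1/2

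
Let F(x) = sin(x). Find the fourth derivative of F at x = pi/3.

sqrt(3)/2

From the series, [(x - pi/3)^4] F = sqrt(3)/48; multiply by 4! = 24 to get sqrt(3)/2.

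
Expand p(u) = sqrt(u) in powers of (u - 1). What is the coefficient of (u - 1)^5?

7/256

p(1) = 1
p′(1) = 1/2
p′′(1) = -1/4
p′′′(1) = 3/8
p^(4)(1) = -15/16
p^(5)(1) = 105/32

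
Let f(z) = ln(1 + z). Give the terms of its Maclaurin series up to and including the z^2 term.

Apply the Taylor formula c_k = f^(k)(a)/k!.
[z^0] = 0;  [z^1] = 1;  [z^2] = -1/2.

-z^2/2 + z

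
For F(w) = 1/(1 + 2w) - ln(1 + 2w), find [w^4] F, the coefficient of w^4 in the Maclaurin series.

Add the two expansions coefficient-wise.

20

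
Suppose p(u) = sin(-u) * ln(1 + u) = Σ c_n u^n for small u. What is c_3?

1/2

Multiply the two series term by term and collect like powers.
[u^0] = 0;  [u^1] = 0;  [u^2] = -1;  [u^3] = 1/2.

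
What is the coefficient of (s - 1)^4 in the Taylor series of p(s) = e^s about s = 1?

e/24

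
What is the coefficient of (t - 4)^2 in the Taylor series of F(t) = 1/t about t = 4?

1/64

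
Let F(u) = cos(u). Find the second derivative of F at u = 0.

Compute the successive derivatives at the expansion point and divide by k!.
From the series, [u^2] F = -1/2; multiply by 2! = 2 to get -1.

-1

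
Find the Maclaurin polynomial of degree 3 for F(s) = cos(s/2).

1 - s^2/8

F(0) = 1
F′(0) = 0
F′′(0) = -1/4
F′′′(0) = 0
The Taylor polynomial is Σ F^(k)(0)/k! · s^k.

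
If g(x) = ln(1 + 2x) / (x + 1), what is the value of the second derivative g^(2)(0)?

-8

Multiply the numerator's expansion by the denominator's geometric series.
The coefficient of x^2 in the expansion is -4, so g′′(0) = 2! * (-4) = -8.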